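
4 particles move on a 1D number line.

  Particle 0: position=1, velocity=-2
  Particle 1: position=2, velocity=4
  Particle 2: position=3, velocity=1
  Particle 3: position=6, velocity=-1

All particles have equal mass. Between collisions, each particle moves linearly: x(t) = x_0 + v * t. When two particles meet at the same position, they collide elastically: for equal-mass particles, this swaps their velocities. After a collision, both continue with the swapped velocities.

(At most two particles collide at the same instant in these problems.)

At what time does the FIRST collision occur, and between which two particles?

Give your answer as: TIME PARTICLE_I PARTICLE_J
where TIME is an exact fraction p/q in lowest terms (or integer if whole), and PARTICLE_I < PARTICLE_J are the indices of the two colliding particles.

Pair (0,1): pos 1,2 vel -2,4 -> not approaching (rel speed -6 <= 0)
Pair (1,2): pos 2,3 vel 4,1 -> gap=1, closing at 3/unit, collide at t=1/3
Pair (2,3): pos 3,6 vel 1,-1 -> gap=3, closing at 2/unit, collide at t=3/2
Earliest collision: t=1/3 between 1 and 2

Answer: 1/3 1 2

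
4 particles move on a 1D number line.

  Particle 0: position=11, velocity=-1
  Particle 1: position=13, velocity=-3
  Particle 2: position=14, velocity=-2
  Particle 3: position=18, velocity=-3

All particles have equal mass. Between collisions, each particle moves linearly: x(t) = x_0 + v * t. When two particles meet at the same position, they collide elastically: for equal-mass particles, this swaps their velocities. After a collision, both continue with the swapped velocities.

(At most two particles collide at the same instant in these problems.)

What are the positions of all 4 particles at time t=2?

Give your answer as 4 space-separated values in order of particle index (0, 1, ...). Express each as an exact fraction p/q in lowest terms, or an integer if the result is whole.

Answer: 7 9 10 12

Derivation:
Collision at t=1: particles 0 and 1 swap velocities; positions: p0=10 p1=10 p2=12 p3=15; velocities now: v0=-3 v1=-1 v2=-2 v3=-3
Advance to t=2 (no further collisions before then); velocities: v0=-3 v1=-1 v2=-2 v3=-3; positions = 7 9 10 12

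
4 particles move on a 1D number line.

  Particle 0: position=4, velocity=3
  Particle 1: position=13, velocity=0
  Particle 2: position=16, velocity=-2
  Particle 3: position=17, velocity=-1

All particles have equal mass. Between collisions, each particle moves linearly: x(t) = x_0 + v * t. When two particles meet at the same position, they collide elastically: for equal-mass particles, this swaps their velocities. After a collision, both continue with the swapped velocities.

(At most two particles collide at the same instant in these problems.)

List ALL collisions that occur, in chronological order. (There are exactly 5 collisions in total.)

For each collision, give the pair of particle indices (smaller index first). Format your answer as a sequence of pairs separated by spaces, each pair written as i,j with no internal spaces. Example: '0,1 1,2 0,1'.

Answer: 1,2 0,1 1,2 2,3 1,2

Derivation:
Collision at t=3/2: particles 1 and 2 swap velocities; positions: p0=17/2 p1=13 p2=13 p3=31/2; velocities now: v0=3 v1=-2 v2=0 v3=-1
Collision at t=12/5: particles 0 and 1 swap velocities; positions: p0=56/5 p1=56/5 p2=13 p3=73/5; velocities now: v0=-2 v1=3 v2=0 v3=-1
Collision at t=3: particles 1 and 2 swap velocities; positions: p0=10 p1=13 p2=13 p3=14; velocities now: v0=-2 v1=0 v2=3 v3=-1
Collision at t=13/4: particles 2 and 3 swap velocities; positions: p0=19/2 p1=13 p2=55/4 p3=55/4; velocities now: v0=-2 v1=0 v2=-1 v3=3
Collision at t=4: particles 1 and 2 swap velocities; positions: p0=8 p1=13 p2=13 p3=16; velocities now: v0=-2 v1=-1 v2=0 v3=3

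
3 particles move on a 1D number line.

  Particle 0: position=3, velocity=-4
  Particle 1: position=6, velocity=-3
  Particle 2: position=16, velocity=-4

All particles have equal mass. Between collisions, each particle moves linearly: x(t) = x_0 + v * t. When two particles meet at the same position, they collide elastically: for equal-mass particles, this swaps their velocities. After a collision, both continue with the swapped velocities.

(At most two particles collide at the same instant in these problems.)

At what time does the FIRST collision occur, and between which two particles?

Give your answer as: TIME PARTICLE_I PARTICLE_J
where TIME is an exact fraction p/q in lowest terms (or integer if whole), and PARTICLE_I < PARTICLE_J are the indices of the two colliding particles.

Answer: 10 1 2

Derivation:
Pair (0,1): pos 3,6 vel -4,-3 -> not approaching (rel speed -1 <= 0)
Pair (1,2): pos 6,16 vel -3,-4 -> gap=10, closing at 1/unit, collide at t=10
Earliest collision: t=10 between 1 and 2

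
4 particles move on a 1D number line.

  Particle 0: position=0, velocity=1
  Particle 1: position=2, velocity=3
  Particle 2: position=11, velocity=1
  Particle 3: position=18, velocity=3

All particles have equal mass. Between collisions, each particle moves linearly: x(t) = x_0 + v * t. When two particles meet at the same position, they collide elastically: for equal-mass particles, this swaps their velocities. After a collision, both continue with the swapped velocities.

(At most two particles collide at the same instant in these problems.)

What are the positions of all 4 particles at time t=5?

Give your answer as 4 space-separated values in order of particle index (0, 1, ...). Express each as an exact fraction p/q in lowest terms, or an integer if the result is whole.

Answer: 5 16 17 33

Derivation:
Collision at t=9/2: particles 1 and 2 swap velocities; positions: p0=9/2 p1=31/2 p2=31/2 p3=63/2; velocities now: v0=1 v1=1 v2=3 v3=3
Advance to t=5 (no further collisions before then); velocities: v0=1 v1=1 v2=3 v3=3; positions = 5 16 17 33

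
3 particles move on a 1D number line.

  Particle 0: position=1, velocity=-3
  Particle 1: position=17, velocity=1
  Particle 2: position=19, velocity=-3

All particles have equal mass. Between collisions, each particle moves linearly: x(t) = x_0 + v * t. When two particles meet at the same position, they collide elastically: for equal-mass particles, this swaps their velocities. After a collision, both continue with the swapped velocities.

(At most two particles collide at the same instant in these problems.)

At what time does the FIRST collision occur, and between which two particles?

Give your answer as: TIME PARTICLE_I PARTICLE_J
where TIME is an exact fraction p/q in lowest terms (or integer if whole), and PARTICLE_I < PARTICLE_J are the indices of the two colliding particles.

Answer: 1/2 1 2

Derivation:
Pair (0,1): pos 1,17 vel -3,1 -> not approaching (rel speed -4 <= 0)
Pair (1,2): pos 17,19 vel 1,-3 -> gap=2, closing at 4/unit, collide at t=1/2
Earliest collision: t=1/2 between 1 and 2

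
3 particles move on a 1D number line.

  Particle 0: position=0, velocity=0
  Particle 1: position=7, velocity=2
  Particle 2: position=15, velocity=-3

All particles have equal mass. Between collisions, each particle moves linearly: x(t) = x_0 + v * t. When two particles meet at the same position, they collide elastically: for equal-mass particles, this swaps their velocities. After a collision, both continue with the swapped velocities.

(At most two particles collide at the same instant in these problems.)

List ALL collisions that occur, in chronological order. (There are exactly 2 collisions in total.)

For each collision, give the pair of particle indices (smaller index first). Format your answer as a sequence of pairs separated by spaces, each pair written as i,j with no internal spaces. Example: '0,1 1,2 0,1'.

Collision at t=8/5: particles 1 and 2 swap velocities; positions: p0=0 p1=51/5 p2=51/5; velocities now: v0=0 v1=-3 v2=2
Collision at t=5: particles 0 and 1 swap velocities; positions: p0=0 p1=0 p2=17; velocities now: v0=-3 v1=0 v2=2

Answer: 1,2 0,1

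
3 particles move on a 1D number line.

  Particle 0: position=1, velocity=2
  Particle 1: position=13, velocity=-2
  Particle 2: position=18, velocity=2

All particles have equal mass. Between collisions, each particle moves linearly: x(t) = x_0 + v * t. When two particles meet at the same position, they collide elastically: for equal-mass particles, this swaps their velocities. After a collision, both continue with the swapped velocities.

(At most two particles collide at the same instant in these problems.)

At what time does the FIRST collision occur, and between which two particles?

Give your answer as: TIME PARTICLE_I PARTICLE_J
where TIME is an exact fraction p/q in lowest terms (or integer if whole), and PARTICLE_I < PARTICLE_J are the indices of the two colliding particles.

Answer: 3 0 1

Derivation:
Pair (0,1): pos 1,13 vel 2,-2 -> gap=12, closing at 4/unit, collide at t=3
Pair (1,2): pos 13,18 vel -2,2 -> not approaching (rel speed -4 <= 0)
Earliest collision: t=3 between 0 and 1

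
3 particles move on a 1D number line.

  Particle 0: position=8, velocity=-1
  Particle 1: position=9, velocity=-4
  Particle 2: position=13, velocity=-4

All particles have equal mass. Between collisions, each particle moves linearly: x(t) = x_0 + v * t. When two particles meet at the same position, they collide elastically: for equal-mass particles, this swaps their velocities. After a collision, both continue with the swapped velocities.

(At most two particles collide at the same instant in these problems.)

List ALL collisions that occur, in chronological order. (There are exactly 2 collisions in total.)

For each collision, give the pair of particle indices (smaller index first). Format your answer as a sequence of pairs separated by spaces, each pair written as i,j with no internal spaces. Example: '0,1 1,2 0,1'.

Answer: 0,1 1,2

Derivation:
Collision at t=1/3: particles 0 and 1 swap velocities; positions: p0=23/3 p1=23/3 p2=35/3; velocities now: v0=-4 v1=-1 v2=-4
Collision at t=5/3: particles 1 and 2 swap velocities; positions: p0=7/3 p1=19/3 p2=19/3; velocities now: v0=-4 v1=-4 v2=-1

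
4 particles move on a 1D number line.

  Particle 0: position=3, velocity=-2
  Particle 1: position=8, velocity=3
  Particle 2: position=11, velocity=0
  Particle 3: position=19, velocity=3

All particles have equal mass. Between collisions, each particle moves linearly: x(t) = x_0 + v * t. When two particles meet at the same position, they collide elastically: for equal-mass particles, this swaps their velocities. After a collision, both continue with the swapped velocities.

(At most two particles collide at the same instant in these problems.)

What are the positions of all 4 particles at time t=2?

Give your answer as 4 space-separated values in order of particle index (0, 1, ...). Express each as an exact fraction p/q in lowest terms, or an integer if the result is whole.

Answer: -1 11 14 25

Derivation:
Collision at t=1: particles 1 and 2 swap velocities; positions: p0=1 p1=11 p2=11 p3=22; velocities now: v0=-2 v1=0 v2=3 v3=3
Advance to t=2 (no further collisions before then); velocities: v0=-2 v1=0 v2=3 v3=3; positions = -1 11 14 25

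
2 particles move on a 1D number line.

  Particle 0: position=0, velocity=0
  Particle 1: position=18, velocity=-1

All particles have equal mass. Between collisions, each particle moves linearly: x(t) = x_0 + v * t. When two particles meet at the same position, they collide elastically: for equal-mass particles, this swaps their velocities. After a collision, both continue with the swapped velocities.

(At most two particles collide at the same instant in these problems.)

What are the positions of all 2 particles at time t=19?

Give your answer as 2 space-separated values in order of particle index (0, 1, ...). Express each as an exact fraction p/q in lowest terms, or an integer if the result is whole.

Answer: -1 0

Derivation:
Collision at t=18: particles 0 and 1 swap velocities; positions: p0=0 p1=0; velocities now: v0=-1 v1=0
Advance to t=19 (no further collisions before then); velocities: v0=-1 v1=0; positions = -1 0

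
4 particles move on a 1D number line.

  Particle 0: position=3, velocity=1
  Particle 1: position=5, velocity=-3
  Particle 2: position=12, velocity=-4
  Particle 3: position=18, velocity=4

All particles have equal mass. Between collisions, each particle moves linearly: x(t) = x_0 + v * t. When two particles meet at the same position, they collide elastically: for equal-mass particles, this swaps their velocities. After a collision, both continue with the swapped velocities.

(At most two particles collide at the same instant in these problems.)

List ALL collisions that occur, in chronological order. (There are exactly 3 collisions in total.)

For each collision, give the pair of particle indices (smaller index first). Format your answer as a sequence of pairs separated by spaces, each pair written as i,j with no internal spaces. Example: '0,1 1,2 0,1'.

Answer: 0,1 1,2 0,1

Derivation:
Collision at t=1/2: particles 0 and 1 swap velocities; positions: p0=7/2 p1=7/2 p2=10 p3=20; velocities now: v0=-3 v1=1 v2=-4 v3=4
Collision at t=9/5: particles 1 and 2 swap velocities; positions: p0=-2/5 p1=24/5 p2=24/5 p3=126/5; velocities now: v0=-3 v1=-4 v2=1 v3=4
Collision at t=7: particles 0 and 1 swap velocities; positions: p0=-16 p1=-16 p2=10 p3=46; velocities now: v0=-4 v1=-3 v2=1 v3=4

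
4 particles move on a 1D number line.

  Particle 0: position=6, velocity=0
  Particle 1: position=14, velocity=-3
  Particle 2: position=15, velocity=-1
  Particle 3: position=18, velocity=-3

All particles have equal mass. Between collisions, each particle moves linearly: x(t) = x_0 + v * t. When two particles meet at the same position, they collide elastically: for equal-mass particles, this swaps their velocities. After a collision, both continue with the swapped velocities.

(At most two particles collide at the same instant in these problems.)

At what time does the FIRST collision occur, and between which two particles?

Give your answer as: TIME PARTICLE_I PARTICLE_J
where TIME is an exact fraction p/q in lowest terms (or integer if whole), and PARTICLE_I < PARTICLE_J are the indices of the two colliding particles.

Pair (0,1): pos 6,14 vel 0,-3 -> gap=8, closing at 3/unit, collide at t=8/3
Pair (1,2): pos 14,15 vel -3,-1 -> not approaching (rel speed -2 <= 0)
Pair (2,3): pos 15,18 vel -1,-3 -> gap=3, closing at 2/unit, collide at t=3/2
Earliest collision: t=3/2 between 2 and 3

Answer: 3/2 2 3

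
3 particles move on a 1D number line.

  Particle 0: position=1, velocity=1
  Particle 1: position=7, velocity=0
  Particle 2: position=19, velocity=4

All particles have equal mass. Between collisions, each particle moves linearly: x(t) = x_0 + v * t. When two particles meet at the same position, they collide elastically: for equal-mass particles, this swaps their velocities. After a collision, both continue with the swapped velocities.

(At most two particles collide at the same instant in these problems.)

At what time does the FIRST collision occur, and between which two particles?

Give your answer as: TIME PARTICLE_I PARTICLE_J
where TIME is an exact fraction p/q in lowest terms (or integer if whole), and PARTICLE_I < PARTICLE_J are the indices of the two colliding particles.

Pair (0,1): pos 1,7 vel 1,0 -> gap=6, closing at 1/unit, collide at t=6
Pair (1,2): pos 7,19 vel 0,4 -> not approaching (rel speed -4 <= 0)
Earliest collision: t=6 between 0 and 1

Answer: 6 0 1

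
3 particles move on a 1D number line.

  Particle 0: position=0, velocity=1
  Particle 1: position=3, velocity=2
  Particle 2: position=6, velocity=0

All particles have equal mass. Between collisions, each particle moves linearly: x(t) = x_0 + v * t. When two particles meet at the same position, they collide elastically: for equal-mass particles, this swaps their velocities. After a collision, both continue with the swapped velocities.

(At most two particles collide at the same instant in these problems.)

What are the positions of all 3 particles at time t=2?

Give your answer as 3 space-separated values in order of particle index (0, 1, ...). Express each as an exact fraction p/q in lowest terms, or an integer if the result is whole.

Collision at t=3/2: particles 1 and 2 swap velocities; positions: p0=3/2 p1=6 p2=6; velocities now: v0=1 v1=0 v2=2
Advance to t=2 (no further collisions before then); velocities: v0=1 v1=0 v2=2; positions = 2 6 7

Answer: 2 6 7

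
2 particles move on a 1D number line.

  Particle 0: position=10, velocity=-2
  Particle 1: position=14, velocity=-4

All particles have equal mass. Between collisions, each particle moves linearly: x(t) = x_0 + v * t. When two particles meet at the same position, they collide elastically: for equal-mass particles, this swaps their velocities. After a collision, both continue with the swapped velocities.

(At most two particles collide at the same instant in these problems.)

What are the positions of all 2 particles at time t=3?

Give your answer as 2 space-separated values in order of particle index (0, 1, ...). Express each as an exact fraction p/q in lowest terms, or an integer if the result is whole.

Answer: 2 4

Derivation:
Collision at t=2: particles 0 and 1 swap velocities; positions: p0=6 p1=6; velocities now: v0=-4 v1=-2
Advance to t=3 (no further collisions before then); velocities: v0=-4 v1=-2; positions = 2 4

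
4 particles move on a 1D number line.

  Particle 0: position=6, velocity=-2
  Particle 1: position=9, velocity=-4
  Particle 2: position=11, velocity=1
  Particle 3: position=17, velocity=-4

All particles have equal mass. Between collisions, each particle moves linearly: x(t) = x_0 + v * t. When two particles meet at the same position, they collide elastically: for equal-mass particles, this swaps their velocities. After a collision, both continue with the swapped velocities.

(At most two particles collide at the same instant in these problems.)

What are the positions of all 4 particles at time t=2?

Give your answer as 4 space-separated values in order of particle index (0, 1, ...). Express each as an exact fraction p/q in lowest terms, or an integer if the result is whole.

Collision at t=6/5: particles 2 and 3 swap velocities; positions: p0=18/5 p1=21/5 p2=61/5 p3=61/5; velocities now: v0=-2 v1=-4 v2=-4 v3=1
Collision at t=3/2: particles 0 and 1 swap velocities; positions: p0=3 p1=3 p2=11 p3=25/2; velocities now: v0=-4 v1=-2 v2=-4 v3=1
Advance to t=2 (no further collisions before then); velocities: v0=-4 v1=-2 v2=-4 v3=1; positions = 1 2 9 13

Answer: 1 2 9 13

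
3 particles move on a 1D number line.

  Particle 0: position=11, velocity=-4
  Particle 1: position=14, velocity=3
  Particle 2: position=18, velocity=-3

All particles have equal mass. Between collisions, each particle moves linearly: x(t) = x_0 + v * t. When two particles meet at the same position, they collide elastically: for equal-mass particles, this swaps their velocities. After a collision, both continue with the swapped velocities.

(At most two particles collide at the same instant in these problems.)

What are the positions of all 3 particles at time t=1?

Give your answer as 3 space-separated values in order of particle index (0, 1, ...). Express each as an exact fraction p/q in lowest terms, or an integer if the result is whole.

Answer: 7 15 17

Derivation:
Collision at t=2/3: particles 1 and 2 swap velocities; positions: p0=25/3 p1=16 p2=16; velocities now: v0=-4 v1=-3 v2=3
Advance to t=1 (no further collisions before then); velocities: v0=-4 v1=-3 v2=3; positions = 7 15 17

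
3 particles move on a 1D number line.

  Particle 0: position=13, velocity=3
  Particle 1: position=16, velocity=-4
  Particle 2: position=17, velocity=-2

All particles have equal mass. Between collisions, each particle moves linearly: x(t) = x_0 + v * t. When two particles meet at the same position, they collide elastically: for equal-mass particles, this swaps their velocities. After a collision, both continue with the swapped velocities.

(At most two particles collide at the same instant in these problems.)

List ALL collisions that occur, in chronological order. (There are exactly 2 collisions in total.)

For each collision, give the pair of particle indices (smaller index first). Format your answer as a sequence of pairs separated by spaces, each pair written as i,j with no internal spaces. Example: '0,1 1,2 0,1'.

Collision at t=3/7: particles 0 and 1 swap velocities; positions: p0=100/7 p1=100/7 p2=113/7; velocities now: v0=-4 v1=3 v2=-2
Collision at t=4/5: particles 1 and 2 swap velocities; positions: p0=64/5 p1=77/5 p2=77/5; velocities now: v0=-4 v1=-2 v2=3

Answer: 0,1 1,2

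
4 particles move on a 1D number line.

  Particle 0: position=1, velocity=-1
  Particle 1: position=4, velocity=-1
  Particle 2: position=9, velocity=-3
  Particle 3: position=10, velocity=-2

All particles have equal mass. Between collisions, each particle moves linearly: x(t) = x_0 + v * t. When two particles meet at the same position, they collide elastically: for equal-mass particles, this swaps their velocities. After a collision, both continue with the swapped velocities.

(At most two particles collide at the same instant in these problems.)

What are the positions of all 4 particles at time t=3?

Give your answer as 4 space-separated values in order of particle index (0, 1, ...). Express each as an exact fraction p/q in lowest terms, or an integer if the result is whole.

Collision at t=5/2: particles 1 and 2 swap velocities; positions: p0=-3/2 p1=3/2 p2=3/2 p3=5; velocities now: v0=-1 v1=-3 v2=-1 v3=-2
Advance to t=3 (no further collisions before then); velocities: v0=-1 v1=-3 v2=-1 v3=-2; positions = -2 0 1 4

Answer: -2 0 1 4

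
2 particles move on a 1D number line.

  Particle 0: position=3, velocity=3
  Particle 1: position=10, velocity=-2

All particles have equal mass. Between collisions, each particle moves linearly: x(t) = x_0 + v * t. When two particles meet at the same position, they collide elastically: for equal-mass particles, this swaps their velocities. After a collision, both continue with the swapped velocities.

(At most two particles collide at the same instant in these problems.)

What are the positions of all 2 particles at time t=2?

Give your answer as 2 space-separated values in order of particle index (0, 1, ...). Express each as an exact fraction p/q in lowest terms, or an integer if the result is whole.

Collision at t=7/5: particles 0 and 1 swap velocities; positions: p0=36/5 p1=36/5; velocities now: v0=-2 v1=3
Advance to t=2 (no further collisions before then); velocities: v0=-2 v1=3; positions = 6 9

Answer: 6 9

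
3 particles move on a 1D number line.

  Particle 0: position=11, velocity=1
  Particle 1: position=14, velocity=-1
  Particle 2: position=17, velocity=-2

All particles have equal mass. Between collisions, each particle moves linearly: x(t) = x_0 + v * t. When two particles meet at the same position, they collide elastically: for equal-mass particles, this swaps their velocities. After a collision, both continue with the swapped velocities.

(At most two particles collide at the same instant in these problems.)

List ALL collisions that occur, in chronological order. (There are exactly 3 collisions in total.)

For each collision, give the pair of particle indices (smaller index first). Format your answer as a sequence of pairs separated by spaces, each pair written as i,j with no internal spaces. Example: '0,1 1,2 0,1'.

Answer: 0,1 1,2 0,1

Derivation:
Collision at t=3/2: particles 0 and 1 swap velocities; positions: p0=25/2 p1=25/2 p2=14; velocities now: v0=-1 v1=1 v2=-2
Collision at t=2: particles 1 and 2 swap velocities; positions: p0=12 p1=13 p2=13; velocities now: v0=-1 v1=-2 v2=1
Collision at t=3: particles 0 and 1 swap velocities; positions: p0=11 p1=11 p2=14; velocities now: v0=-2 v1=-1 v2=1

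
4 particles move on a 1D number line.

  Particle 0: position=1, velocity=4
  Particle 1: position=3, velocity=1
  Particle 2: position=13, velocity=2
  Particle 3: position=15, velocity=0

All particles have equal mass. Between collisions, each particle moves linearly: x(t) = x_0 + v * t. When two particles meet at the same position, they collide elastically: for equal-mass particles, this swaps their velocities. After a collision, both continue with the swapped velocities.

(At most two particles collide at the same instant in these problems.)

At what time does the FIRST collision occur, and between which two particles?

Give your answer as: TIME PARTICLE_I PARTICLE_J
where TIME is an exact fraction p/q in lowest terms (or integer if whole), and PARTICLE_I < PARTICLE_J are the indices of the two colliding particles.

Answer: 2/3 0 1

Derivation:
Pair (0,1): pos 1,3 vel 4,1 -> gap=2, closing at 3/unit, collide at t=2/3
Pair (1,2): pos 3,13 vel 1,2 -> not approaching (rel speed -1 <= 0)
Pair (2,3): pos 13,15 vel 2,0 -> gap=2, closing at 2/unit, collide at t=1
Earliest collision: t=2/3 between 0 and 1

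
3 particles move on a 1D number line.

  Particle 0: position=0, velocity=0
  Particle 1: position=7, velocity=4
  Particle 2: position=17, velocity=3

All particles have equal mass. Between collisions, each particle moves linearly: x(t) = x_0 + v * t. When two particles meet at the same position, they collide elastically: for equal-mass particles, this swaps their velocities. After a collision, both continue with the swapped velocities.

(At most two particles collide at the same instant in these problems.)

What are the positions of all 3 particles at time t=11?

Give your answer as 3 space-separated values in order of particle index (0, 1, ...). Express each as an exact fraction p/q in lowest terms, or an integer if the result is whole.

Answer: 0 50 51

Derivation:
Collision at t=10: particles 1 and 2 swap velocities; positions: p0=0 p1=47 p2=47; velocities now: v0=0 v1=3 v2=4
Advance to t=11 (no further collisions before then); velocities: v0=0 v1=3 v2=4; positions = 0 50 51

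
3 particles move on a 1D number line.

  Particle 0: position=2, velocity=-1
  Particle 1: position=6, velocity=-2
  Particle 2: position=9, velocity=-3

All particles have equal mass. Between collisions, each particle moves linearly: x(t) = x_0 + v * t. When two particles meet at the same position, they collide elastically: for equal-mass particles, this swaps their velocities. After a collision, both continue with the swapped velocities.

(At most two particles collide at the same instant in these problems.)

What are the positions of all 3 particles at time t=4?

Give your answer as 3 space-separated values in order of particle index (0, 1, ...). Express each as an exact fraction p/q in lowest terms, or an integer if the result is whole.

Answer: -3 -2 -2

Derivation:
Collision at t=3: particles 1 and 2 swap velocities; positions: p0=-1 p1=0 p2=0; velocities now: v0=-1 v1=-3 v2=-2
Collision at t=7/2: particles 0 and 1 swap velocities; positions: p0=-3/2 p1=-3/2 p2=-1; velocities now: v0=-3 v1=-1 v2=-2
Collision at t=4: particles 1 and 2 swap velocities; positions: p0=-3 p1=-2 p2=-2; velocities now: v0=-3 v1=-2 v2=-1
Advance to t=4 (no further collisions before then); velocities: v0=-3 v1=-2 v2=-1; positions = -3 -2 -2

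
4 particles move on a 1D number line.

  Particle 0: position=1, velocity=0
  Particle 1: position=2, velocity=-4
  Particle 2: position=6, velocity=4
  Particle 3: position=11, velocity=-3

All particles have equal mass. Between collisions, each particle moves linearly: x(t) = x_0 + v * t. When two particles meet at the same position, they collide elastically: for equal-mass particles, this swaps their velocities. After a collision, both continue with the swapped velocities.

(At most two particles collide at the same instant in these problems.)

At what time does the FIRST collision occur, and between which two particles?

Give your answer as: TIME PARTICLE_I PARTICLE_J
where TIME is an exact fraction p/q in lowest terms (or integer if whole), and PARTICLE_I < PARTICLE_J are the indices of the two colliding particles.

Pair (0,1): pos 1,2 vel 0,-4 -> gap=1, closing at 4/unit, collide at t=1/4
Pair (1,2): pos 2,6 vel -4,4 -> not approaching (rel speed -8 <= 0)
Pair (2,3): pos 6,11 vel 4,-3 -> gap=5, closing at 7/unit, collide at t=5/7
Earliest collision: t=1/4 between 0 and 1

Answer: 1/4 0 1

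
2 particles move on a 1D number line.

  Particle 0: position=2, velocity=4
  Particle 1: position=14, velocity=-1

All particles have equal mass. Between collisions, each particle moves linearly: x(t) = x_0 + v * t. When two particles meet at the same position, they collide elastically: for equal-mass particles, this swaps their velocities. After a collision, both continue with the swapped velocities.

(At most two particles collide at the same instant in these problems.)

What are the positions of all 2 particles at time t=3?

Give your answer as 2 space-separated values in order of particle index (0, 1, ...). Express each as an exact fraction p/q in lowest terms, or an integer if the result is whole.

Answer: 11 14

Derivation:
Collision at t=12/5: particles 0 and 1 swap velocities; positions: p0=58/5 p1=58/5; velocities now: v0=-1 v1=4
Advance to t=3 (no further collisions before then); velocities: v0=-1 v1=4; positions = 11 14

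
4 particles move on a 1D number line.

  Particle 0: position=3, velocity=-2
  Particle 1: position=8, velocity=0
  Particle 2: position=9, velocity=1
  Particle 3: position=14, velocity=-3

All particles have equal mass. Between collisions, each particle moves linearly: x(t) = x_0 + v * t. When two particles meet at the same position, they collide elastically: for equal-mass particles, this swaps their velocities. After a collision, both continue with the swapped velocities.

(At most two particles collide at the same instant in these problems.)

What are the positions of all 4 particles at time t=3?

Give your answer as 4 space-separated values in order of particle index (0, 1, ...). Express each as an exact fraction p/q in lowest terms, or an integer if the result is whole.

Answer: -3 5 8 12

Derivation:
Collision at t=5/4: particles 2 and 3 swap velocities; positions: p0=1/2 p1=8 p2=41/4 p3=41/4; velocities now: v0=-2 v1=0 v2=-3 v3=1
Collision at t=2: particles 1 and 2 swap velocities; positions: p0=-1 p1=8 p2=8 p3=11; velocities now: v0=-2 v1=-3 v2=0 v3=1
Advance to t=3 (no further collisions before then); velocities: v0=-2 v1=-3 v2=0 v3=1; positions = -3 5 8 12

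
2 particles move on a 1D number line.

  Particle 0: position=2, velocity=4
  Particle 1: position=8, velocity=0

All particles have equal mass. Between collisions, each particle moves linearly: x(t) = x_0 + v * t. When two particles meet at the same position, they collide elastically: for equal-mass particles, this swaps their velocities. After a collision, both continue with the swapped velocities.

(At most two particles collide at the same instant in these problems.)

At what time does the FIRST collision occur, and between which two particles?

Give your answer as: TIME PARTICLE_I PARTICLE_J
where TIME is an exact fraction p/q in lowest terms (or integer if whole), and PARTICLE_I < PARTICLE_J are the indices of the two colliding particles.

Pair (0,1): pos 2,8 vel 4,0 -> gap=6, closing at 4/unit, collide at t=3/2
Earliest collision: t=3/2 between 0 and 1

Answer: 3/2 0 1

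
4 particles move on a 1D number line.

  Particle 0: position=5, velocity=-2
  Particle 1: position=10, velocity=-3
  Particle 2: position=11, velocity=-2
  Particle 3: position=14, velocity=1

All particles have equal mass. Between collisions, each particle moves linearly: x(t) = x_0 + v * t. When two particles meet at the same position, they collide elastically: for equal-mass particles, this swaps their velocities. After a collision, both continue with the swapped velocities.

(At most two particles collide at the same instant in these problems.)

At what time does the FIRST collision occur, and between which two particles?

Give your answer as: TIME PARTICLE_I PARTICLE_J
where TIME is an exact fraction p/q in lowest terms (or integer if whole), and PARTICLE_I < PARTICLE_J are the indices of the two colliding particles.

Answer: 5 0 1

Derivation:
Pair (0,1): pos 5,10 vel -2,-3 -> gap=5, closing at 1/unit, collide at t=5
Pair (1,2): pos 10,11 vel -3,-2 -> not approaching (rel speed -1 <= 0)
Pair (2,3): pos 11,14 vel -2,1 -> not approaching (rel speed -3 <= 0)
Earliest collision: t=5 between 0 and 1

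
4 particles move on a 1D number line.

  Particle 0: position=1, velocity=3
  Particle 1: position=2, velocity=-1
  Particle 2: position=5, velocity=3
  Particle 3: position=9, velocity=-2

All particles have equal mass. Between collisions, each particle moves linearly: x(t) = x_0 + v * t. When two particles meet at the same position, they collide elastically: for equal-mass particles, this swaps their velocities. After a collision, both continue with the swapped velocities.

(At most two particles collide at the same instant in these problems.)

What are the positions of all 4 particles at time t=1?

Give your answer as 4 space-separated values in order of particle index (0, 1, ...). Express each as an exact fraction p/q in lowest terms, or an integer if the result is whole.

Answer: 1 4 7 8

Derivation:
Collision at t=1/4: particles 0 and 1 swap velocities; positions: p0=7/4 p1=7/4 p2=23/4 p3=17/2; velocities now: v0=-1 v1=3 v2=3 v3=-2
Collision at t=4/5: particles 2 and 3 swap velocities; positions: p0=6/5 p1=17/5 p2=37/5 p3=37/5; velocities now: v0=-1 v1=3 v2=-2 v3=3
Advance to t=1 (no further collisions before then); velocities: v0=-1 v1=3 v2=-2 v3=3; positions = 1 4 7 8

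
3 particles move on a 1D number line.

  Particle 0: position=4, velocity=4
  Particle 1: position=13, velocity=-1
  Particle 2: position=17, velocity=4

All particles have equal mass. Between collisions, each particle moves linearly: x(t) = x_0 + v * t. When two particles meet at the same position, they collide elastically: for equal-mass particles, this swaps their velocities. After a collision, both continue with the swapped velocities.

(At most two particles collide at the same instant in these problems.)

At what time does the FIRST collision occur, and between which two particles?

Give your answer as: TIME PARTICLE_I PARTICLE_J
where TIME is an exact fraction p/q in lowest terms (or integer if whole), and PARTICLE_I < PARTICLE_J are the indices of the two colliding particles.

Pair (0,1): pos 4,13 vel 4,-1 -> gap=9, closing at 5/unit, collide at t=9/5
Pair (1,2): pos 13,17 vel -1,4 -> not approaching (rel speed -5 <= 0)
Earliest collision: t=9/5 between 0 and 1

Answer: 9/5 0 1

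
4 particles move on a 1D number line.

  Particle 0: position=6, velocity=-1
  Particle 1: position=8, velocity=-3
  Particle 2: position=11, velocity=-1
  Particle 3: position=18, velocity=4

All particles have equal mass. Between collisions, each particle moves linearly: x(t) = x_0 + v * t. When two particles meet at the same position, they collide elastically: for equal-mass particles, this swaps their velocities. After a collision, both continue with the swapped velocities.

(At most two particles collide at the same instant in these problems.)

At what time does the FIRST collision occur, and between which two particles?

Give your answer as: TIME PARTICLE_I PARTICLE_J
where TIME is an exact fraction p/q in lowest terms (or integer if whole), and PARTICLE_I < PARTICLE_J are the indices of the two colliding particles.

Pair (0,1): pos 6,8 vel -1,-3 -> gap=2, closing at 2/unit, collide at t=1
Pair (1,2): pos 8,11 vel -3,-1 -> not approaching (rel speed -2 <= 0)
Pair (2,3): pos 11,18 vel -1,4 -> not approaching (rel speed -5 <= 0)
Earliest collision: t=1 between 0 and 1

Answer: 1 0 1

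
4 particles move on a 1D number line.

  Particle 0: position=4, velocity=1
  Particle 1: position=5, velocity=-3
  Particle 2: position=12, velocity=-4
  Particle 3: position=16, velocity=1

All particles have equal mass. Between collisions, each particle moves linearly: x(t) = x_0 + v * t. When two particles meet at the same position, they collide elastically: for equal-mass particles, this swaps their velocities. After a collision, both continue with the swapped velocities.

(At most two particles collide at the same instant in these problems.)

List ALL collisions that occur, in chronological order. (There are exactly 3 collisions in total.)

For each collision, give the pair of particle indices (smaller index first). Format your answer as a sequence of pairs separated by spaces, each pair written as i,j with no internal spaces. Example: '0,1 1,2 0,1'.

Answer: 0,1 1,2 0,1

Derivation:
Collision at t=1/4: particles 0 and 1 swap velocities; positions: p0=17/4 p1=17/4 p2=11 p3=65/4; velocities now: v0=-3 v1=1 v2=-4 v3=1
Collision at t=8/5: particles 1 and 2 swap velocities; positions: p0=1/5 p1=28/5 p2=28/5 p3=88/5; velocities now: v0=-3 v1=-4 v2=1 v3=1
Collision at t=7: particles 0 and 1 swap velocities; positions: p0=-16 p1=-16 p2=11 p3=23; velocities now: v0=-4 v1=-3 v2=1 v3=1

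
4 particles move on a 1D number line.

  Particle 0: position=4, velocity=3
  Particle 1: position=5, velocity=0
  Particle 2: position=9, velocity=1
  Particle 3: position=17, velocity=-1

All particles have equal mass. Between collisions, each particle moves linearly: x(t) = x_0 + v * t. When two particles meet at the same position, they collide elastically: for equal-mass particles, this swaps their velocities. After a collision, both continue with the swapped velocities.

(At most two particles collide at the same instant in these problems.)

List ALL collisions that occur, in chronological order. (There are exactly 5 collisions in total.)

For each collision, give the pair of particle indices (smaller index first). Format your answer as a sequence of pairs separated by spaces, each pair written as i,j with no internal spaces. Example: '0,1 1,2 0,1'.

Collision at t=1/3: particles 0 and 1 swap velocities; positions: p0=5 p1=5 p2=28/3 p3=50/3; velocities now: v0=0 v1=3 v2=1 v3=-1
Collision at t=5/2: particles 1 and 2 swap velocities; positions: p0=5 p1=23/2 p2=23/2 p3=29/2; velocities now: v0=0 v1=1 v2=3 v3=-1
Collision at t=13/4: particles 2 and 3 swap velocities; positions: p0=5 p1=49/4 p2=55/4 p3=55/4; velocities now: v0=0 v1=1 v2=-1 v3=3
Collision at t=4: particles 1 and 2 swap velocities; positions: p0=5 p1=13 p2=13 p3=16; velocities now: v0=0 v1=-1 v2=1 v3=3
Collision at t=12: particles 0 and 1 swap velocities; positions: p0=5 p1=5 p2=21 p3=40; velocities now: v0=-1 v1=0 v2=1 v3=3

Answer: 0,1 1,2 2,3 1,2 0,1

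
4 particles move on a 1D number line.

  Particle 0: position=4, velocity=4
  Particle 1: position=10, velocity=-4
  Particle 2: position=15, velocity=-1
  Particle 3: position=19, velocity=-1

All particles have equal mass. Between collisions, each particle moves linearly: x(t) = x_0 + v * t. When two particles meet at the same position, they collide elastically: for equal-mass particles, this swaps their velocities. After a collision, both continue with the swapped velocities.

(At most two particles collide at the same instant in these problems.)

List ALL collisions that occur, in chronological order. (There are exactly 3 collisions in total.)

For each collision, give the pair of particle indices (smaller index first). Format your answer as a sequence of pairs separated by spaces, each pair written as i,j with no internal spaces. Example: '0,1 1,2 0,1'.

Answer: 0,1 1,2 2,3

Derivation:
Collision at t=3/4: particles 0 and 1 swap velocities; positions: p0=7 p1=7 p2=57/4 p3=73/4; velocities now: v0=-4 v1=4 v2=-1 v3=-1
Collision at t=11/5: particles 1 and 2 swap velocities; positions: p0=6/5 p1=64/5 p2=64/5 p3=84/5; velocities now: v0=-4 v1=-1 v2=4 v3=-1
Collision at t=3: particles 2 and 3 swap velocities; positions: p0=-2 p1=12 p2=16 p3=16; velocities now: v0=-4 v1=-1 v2=-1 v3=4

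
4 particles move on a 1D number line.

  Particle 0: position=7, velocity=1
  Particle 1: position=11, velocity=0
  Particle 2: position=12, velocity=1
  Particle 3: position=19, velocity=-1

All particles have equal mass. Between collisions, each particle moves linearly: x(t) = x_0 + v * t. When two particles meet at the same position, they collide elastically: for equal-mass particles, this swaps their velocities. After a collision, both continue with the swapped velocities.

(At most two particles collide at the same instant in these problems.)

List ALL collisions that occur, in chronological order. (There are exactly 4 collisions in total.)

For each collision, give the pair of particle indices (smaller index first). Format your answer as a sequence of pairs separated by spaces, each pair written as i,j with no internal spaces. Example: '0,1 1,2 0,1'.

Collision at t=7/2: particles 2 and 3 swap velocities; positions: p0=21/2 p1=11 p2=31/2 p3=31/2; velocities now: v0=1 v1=0 v2=-1 v3=1
Collision at t=4: particles 0 and 1 swap velocities; positions: p0=11 p1=11 p2=15 p3=16; velocities now: v0=0 v1=1 v2=-1 v3=1
Collision at t=6: particles 1 and 2 swap velocities; positions: p0=11 p1=13 p2=13 p3=18; velocities now: v0=0 v1=-1 v2=1 v3=1
Collision at t=8: particles 0 and 1 swap velocities; positions: p0=11 p1=11 p2=15 p3=20; velocities now: v0=-1 v1=0 v2=1 v3=1

Answer: 2,3 0,1 1,2 0,1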